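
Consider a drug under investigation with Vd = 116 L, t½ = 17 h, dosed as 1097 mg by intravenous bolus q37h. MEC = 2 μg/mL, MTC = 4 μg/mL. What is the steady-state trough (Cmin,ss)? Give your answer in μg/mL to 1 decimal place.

k = ln2/t½ = ln2/17 ≈ 0.040773 h⁻¹; fraction remaining f = e^(−kτ) = e^(−0.040773×37) ≈ 0.2212.
Single-dose peak C₀ = D/Vd = 1097/116 ≈ 9.457 μg/mL.
Steady-state trough Cmin,ss = C₀·f/(1−f) ≈ 9.457 × 0.2212/0.7788 ≈ 2.686 μg/mL.
Trough 2.7 μg/mL vs MEC 2 μg/mL: adequate.

2.7 μg/mL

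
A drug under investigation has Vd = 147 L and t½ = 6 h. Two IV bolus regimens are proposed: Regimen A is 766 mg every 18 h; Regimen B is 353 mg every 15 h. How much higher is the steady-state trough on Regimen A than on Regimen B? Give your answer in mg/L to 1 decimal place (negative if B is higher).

Regimen A: f = (1/2)^(18/6) ≈ 0.1250; Cmin,ss = (766/147)·f/(1−f) ≈ 0.744 mg/L.
Regimen B: f = (1/2)^(15/6) ≈ 0.1768; Cmin,ss = (353/147)·f/(1−f) ≈ 0.516 mg/L.
Difference ≈ 0.744 − 0.516 ≈ 0.228 mg/L.

0.2 mg/L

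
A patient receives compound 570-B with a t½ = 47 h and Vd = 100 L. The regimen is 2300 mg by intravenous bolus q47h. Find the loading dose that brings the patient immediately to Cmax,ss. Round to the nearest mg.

4600 mg

f = (1/2)^(47/47) ≈ 0.500000; accumulation ratio R = 1/(1−f) ≈ 2.00000.
Loading dose to hit Cmax,ss on first dose: D_load = D_maint·R ≈ 2300 × 2.00000 ≈ 4600.00 mg.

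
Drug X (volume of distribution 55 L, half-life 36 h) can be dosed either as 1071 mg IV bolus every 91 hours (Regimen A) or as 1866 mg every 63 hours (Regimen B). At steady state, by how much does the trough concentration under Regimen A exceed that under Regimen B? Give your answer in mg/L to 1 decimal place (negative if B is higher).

Regimen A: f = (1/2)^(91/36) ≈ 0.1734; Cmin,ss = (1071/55)·f/(1−f) ≈ 4.085 mg/L.
Regimen B: f = (1/2)^(63/36) ≈ 0.2973; Cmin,ss = (1866/55)·f/(1−f) ≈ 14.354 mg/L.
Difference ≈ 4.085 − 14.354 ≈ -10.269 mg/L.

-10.3 mg/L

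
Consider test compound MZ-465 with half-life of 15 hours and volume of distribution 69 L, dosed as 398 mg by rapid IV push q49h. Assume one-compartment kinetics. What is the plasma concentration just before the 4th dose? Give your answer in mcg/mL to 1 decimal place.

f = (1/2)^(τ/t½) = (1/2)^(49/15) ≈ 0.1039.
C₀ = D/Vd = 398/69 ≈ 5.768 mcg/mL.
Before the 4th dose, 3 doses have been given. Superposition: Cmin = C₀·(f + f² + … + f^3).
≈ 5.768 × (0.1039 + 0.0108 + 0.0011) ≈ 5.768 × 0.1158 ≈ 0.668 mcg/mL.

0.7 mcg/mL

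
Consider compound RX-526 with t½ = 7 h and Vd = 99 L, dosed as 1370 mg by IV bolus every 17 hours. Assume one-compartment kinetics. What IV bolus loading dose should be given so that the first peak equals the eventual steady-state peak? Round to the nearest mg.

1683 mg

f = (1/2)^(17/7) ≈ 0.185749; accumulation ratio R = 1/(1−f) ≈ 1.22812.
Loading dose to hit Cmax,ss on first dose: D_load = D_maint·R ≈ 1370 × 1.22812 ≈ 1682.52 mg.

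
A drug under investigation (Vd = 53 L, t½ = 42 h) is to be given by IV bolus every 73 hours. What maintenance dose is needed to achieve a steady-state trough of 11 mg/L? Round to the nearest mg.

τ/t½ = 73/42 ≈ 1.7381, so f = (1/2)^(73/42) ≈ 0.299765.
Cmin,ss = (D/Vd)·f/(1−f), so D = Cmin,ss·Vd·(1−f)/f.
D = 11 × 53 × (1−f)/f ≈ 11 × 53 × 2.33595 ≈ 1361.86 mg.

1362 mg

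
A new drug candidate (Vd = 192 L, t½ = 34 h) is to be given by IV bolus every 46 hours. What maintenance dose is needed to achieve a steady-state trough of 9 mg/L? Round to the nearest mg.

2686 mg

τ/t½ = 46/34 ≈ 1.3529, so f = (1/2)^(46/34) ≈ 0.391493.
Cmin,ss = (D/Vd)·f/(1−f), so D = Cmin,ss·Vd·(1−f)/f.
D = 9 × 192 × (1−f)/f ≈ 9 × 192 × 1.55432 ≈ 2685.86 mg.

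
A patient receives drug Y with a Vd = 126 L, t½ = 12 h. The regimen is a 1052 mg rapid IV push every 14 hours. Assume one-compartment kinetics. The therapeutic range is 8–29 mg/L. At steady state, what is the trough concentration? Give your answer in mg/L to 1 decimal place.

Over one 14-h interval, 14/12 ≈ 1.1667 half-lives elapse, leaving f ≈ 0.4454 of each dose.
Each bolus raises the concentration by D/Vd = 1052/126 ≈ 8.349 mg/L.
Steady-state trough Cmin,ss = C₀·f/(1−f) ≈ 8.349 × 0.4454/0.5546 ≈ 6.705 mg/L.
Trough 6.7 mg/L vs MEC 8 mg/L: subtherapeutic.

6.7 mg/L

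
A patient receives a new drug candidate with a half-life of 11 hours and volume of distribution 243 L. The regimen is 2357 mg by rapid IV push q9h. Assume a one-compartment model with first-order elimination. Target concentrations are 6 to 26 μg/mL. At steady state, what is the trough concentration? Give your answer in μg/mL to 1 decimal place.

12.7 μg/mL

k = ln2/t½ = ln2/11 ≈ 0.063013 h⁻¹; fraction remaining f = e^(−kτ) = e^(−0.063013×9) ≈ 0.5672.
Single-dose peak C₀ = D/Vd = 2357/243 ≈ 9.700 μg/mL.
Steady-state trough Cmin,ss = C₀·f/(1−f) ≈ 9.700 × 0.5672/0.4328 ≈ 12.712 μg/mL.
Trough 12.7 μg/mL vs MEC 6 μg/mL: adequate.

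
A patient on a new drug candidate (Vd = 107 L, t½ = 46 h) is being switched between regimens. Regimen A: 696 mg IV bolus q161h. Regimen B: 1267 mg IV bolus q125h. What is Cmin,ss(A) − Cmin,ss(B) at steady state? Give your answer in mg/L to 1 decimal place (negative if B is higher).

Regimen A: f = (1/2)^(161/46) ≈ 0.0884; Cmin,ss = (696/107)·f/(1−f) ≈ 0.631 mg/L.
Regimen B: f = (1/2)^(125/46) ≈ 0.1520; Cmin,ss = (1267/107)·f/(1−f) ≈ 2.122 mg/L.
Difference ≈ 0.631 − 2.122 ≈ -1.491 mg/L.

-1.5 mg/L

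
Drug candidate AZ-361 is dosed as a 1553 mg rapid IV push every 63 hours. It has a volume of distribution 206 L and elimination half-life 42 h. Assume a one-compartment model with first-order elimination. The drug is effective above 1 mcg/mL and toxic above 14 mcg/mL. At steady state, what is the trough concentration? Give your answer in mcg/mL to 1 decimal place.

4.1 mcg/mL

τ/t½ = 63/42 ≈ 1.5, so fraction remaining f = (1/2)^(63/42) ≈ 0.3536.
Accumulation ratio R = 1/(1 − f) ≈ 1/0.6464 ≈ 1.5470.
Single-dose peak C₀ = D/Vd = 1553/206 ≈ 7.539 mcg/mL.
Cmax,ss = C₀/(1 − f) ≈ 7.539/0.6464 ≈ 11.663 mcg/mL.
Steady-state trough Cmin,ss = Cmax,ss·f ≈ 11.663 × 0.3536 ≈ 4.124 mcg/mL.
Trough 4.1 mcg/mL vs MEC 1 mcg/mL: adequate.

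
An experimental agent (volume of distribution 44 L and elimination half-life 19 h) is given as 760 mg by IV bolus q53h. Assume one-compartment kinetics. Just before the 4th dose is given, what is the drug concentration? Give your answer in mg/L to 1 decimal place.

2.9 mg/L

f = (1/2)^(τ/t½) = (1/2)^(53/19) ≈ 0.1446.
C₀ = D/Vd = 760/44 ≈ 17.273 mg/L.
Before the 4th dose, 3 doses have been given. Superposition: Cmin = C₀·(f + f² + … + f^3).
≈ 17.273 × (0.1446 + 0.0209 + 0.0030) ≈ 17.273 × 0.1685 ≈ 2.911 mg/L.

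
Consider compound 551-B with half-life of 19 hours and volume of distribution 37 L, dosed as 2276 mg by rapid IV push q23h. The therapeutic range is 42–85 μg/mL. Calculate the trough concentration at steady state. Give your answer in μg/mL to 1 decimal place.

τ/t½ = 23/19 ≈ 1.2105, so fraction remaining f = (1/2)^(23/19) ≈ 0.4321.
Accumulation ratio R = 1/(1 − f) ≈ 1/0.5679 ≈ 1.7609.
Single-dose peak C₀ = D/Vd = 2276/37 ≈ 61.514 μg/mL.
Cmax,ss = C₀/(1 − f) ≈ 61.514/0.5679 ≈ 108.318 μg/mL.
Steady-state trough Cmin,ss = Cmax,ss·f ≈ 108.318 × 0.4321 ≈ 46.804 μg/mL.
Trough 46.8 μg/mL vs MEC 42 μg/mL: adequate.

46.8 μg/mL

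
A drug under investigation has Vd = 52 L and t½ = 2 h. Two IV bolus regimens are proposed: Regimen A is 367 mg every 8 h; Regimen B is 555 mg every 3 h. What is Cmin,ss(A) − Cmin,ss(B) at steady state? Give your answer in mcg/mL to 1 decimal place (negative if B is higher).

Regimen A: f = (1/2)^(8/2) ≈ 0.0625; Cmin,ss = (367/52)·f/(1−f) ≈ 0.471 mcg/mL.
Regimen B: f = (1/2)^(3/2) ≈ 0.3536; Cmin,ss = (555/52)·f/(1−f) ≈ 5.838 mcg/mL.
Difference ≈ 0.471 − 5.838 ≈ -5.367 mcg/mL.

-5.4 mcg/mL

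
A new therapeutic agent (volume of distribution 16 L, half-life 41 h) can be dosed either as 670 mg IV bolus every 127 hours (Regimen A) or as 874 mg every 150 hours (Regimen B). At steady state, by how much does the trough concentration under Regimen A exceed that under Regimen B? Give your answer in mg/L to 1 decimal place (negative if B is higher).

Regimen A: f = (1/2)^(127/41) ≈ 0.1168; Cmin,ss = (670/16)·f/(1−f) ≈ 5.538 mg/L.
Regimen B: f = (1/2)^(150/41) ≈ 0.0792; Cmin,ss = (874/16)·f/(1−f) ≈ 4.698 mg/L.
Difference ≈ 5.538 − 4.698 ≈ 0.840 mg/L.

0.8 mg/L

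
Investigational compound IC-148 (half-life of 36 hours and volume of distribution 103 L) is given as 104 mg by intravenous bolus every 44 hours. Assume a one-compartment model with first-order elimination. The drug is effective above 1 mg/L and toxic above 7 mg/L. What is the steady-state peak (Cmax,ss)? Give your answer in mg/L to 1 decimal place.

k = ln2/t½ = ln2/36 ≈ 0.019254 h⁻¹; fraction remaining f = e^(−kτ) = e^(−0.019254×44) ≈ 0.4286.
Accumulation ratio R = 1/(1 − f) ≈ 1/0.5714 ≈ 1.7501.
Single-dose peak C₀ = D/Vd = 104/103 ≈ 1.010 mg/L.
Steady-state peak Cmax,ss = C₀·R ≈ 1.010 × 1.7501 ≈ 1.768 mg/L.
Peak 1.8 mg/L vs MTC 7 mg/L: below toxic threshold.

1.8 mg/L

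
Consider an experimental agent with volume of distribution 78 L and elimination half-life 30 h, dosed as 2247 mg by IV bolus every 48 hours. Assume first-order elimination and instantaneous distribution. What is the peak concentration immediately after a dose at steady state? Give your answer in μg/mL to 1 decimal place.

Over one 48-h interval, 48/30 ≈ 1.6 half-lives elapse, leaving f ≈ 0.3299 of each dose.
At steady state, accumulation factor R = 1/(1 − e^(−kτ)) ≈ 1.4923.
Each bolus raises the concentration by D/Vd = 2247/78 ≈ 28.808 μg/mL.
Steady-state peak Cmax,ss = C₀·R ≈ 28.808 × 1.4923 ≈ 42.990 μg/mL.

43.0 μg/mL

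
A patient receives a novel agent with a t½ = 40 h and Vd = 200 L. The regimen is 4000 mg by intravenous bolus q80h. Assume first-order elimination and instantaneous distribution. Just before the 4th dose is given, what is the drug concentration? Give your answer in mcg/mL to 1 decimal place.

f = (1/2)^(τ/t½) = (1/2)^(80/40) ≈ 0.2500.
C₀ = D/Vd = 4000/200 ≈ 20.000 mcg/mL.
Before the 4th dose, 3 doses have been given. Superposition: Cmin = C₀·(f + f² + … + f^3).
≈ 20.000 × (0.2500 + 0.0625 + 0.0156) ≈ 20.000 × 0.3281 ≈ 6.562 mcg/mL.

6.6 mcg/mL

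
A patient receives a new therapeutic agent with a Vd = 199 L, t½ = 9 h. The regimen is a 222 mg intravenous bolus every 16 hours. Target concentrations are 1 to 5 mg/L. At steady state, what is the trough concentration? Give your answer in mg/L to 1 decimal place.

0.5 mg/L

τ/t½ = 16/9 ≈ 1.7778, so fraction remaining f = (1/2)^(16/9) ≈ 0.2916.
Single-dose peak C₀ = D/Vd = 222/199 ≈ 1.116 mg/L.
Steady-state trough Cmin,ss = C₀·f/(1−f) ≈ 1.116 × 0.2916/0.7084 ≈ 0.459 mg/L.
Trough 0.5 mg/L vs MEC 1 mg/L: subtherapeutic.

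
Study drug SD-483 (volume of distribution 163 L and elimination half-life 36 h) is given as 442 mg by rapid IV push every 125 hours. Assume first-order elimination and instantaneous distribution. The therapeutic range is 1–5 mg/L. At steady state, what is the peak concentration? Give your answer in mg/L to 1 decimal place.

k = ln2/t½ = ln2/36 ≈ 0.019254 h⁻¹; fraction remaining f = e^(−kτ) = e^(−0.019254×125) ≈ 0.0901.
Accumulation ratio R = 1/(1 − f) ≈ 1/0.9099 ≈ 1.0990.
Single-dose peak C₀ = D/Vd = 442/163 ≈ 2.712 mg/L.
Cmax,ss = C₀/(1 − f) ≈ 2.712/0.9099 ≈ 2.981 mg/L.
Peak 3.0 mg/L vs MTC 5 mg/L: below toxic threshold.

3.0 mg/L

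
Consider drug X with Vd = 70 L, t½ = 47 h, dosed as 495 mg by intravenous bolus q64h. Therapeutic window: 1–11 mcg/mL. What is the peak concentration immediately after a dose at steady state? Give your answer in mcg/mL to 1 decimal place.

k = ln2/t½ = ln2/47 ≈ 0.014748 h⁻¹; fraction remaining f = e^(−kτ) = e^(−0.014748×64) ≈ 0.3891.
At steady state, accumulation factor R = 1/(1 − e^(−kτ)) ≈ 1.6369.
Each bolus raises the concentration by D/Vd = 495/70 ≈ 7.071 mcg/mL.
Cmax,ss = C₀/(1 − f) ≈ 7.071/0.6109 ≈ 11.575 mcg/mL.
Peak 11.6 mcg/mL vs MTC 11 mcg/mL: exceeds toxic threshold.

11.6 mcg/mL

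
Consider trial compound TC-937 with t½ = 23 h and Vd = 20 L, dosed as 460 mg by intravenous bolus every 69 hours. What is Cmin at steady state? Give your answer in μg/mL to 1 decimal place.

3.3 μg/mL

τ = 69 h = 3 half-lives, so f = (1/2)^3 = 0.125.
At steady state, R = 1/(1 − 0.125) = 8/7.
Single-dose peak C₀ = D/Vd = 460/20 = 23 μg/mL.
Steady-state peak Cmax,ss = C₀·R = 23 × 8/7 ≈ 26.286 μg/mL.
Steady-state trough Cmin,ss = Cmax,ss·f ≈ 26.286 × 0.125 ≈ 3.286 μg/mL.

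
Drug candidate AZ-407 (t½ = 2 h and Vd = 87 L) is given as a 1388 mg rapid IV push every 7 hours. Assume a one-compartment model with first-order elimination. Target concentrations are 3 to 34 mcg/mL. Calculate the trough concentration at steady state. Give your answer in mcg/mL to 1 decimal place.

1.5 mcg/mL

Over one 7-h interval, 7/2 ≈ 3.5 half-lives elapse, leaving f ≈ 0.0884 of each dose.
Each bolus raises the concentration by D/Vd = 1388/87 ≈ 15.954 mcg/mL.
Steady-state trough Cmin,ss = C₀·f/(1−f) ≈ 15.954 × 0.0884/0.9116 ≈ 1.547 mcg/mL.
Trough 1.5 mcg/mL vs MEC 3 mcg/mL: subtherapeutic.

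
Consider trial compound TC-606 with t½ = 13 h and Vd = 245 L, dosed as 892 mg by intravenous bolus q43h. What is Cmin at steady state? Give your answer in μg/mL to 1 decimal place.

k = ln2/t½ = ln2/13 ≈ 0.053319 h⁻¹; fraction remaining f = e^(−kτ) = e^(−0.053319×43) ≈ 0.1010.
At steady state, accumulation factor R = 1/(1 − e^(−kτ)) ≈ 1.1123.
Single-dose peak C₀ = D/Vd = 892/245 ≈ 3.641 μg/mL.
Cmax,ss = C₀/(1 − f) ≈ 3.641/0.8990 ≈ 4.050 μg/mL.
One interval later, Cmin,ss = Cmax,ss·e^(−kτ) ≈ 4.050 × 0.1010 ≈ 0.409 μg/mL.

0.4 μg/mL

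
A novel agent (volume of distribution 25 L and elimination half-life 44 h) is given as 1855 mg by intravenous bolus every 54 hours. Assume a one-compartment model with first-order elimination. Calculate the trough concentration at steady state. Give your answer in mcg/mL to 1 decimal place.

55.3 mcg/mL

Over one 54-h interval, 54/44 ≈ 1.2273 half-lives elapse, leaving f ≈ 0.4271 of each dose.
At steady state, accumulation factor R = 1/(1 − e^(−kτ)) ≈ 1.7455.
Each bolus raises the concentration by D/Vd = 1855/25 ≈ 74.200 mcg/mL.
Cmax,ss = C₀/(1 − f) ≈ 74.200/0.5729 ≈ 129.516 mcg/mL.
One interval later, Cmin,ss = Cmax,ss·e^(−kτ) ≈ 129.516 × 0.4271 ≈ 55.316 mcg/mL.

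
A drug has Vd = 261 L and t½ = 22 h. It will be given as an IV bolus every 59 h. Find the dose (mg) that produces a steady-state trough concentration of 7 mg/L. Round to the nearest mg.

τ/t½ = 59/22 ≈ 2.6818, so f = (1/2)^(59/22) ≈ 0.155845.
Cmin,ss = (D/Vd)·f/(1−f), so D = Cmin,ss·Vd·(1−f)/f.
D = 7 × 261 × (1−f)/f ≈ 7 × 261 × 5.41663 ≈ 9896.18 mg.

9896 mg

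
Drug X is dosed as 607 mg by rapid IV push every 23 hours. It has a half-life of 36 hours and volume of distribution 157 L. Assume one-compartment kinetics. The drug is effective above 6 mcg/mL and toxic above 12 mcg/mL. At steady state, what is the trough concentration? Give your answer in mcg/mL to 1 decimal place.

τ/t½ = 23/36 ≈ 0.63889, so fraction remaining f = (1/2)^(23/36) ≈ 0.6422.
Single-dose peak C₀ = D/Vd = 607/157 ≈ 3.866 mcg/mL.
Steady-state trough Cmin,ss = C₀·f/(1−f) ≈ 3.866 × 0.6422/0.3578 ≈ 6.939 mcg/mL.
Trough 6.9 mcg/mL vs MEC 6 mcg/mL: adequate.

6.9 mcg/mL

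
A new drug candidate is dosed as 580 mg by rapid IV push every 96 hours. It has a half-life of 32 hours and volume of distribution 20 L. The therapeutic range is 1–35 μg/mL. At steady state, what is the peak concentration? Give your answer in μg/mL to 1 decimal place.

The dosing interval is 3 half-lives, so f = 2^(−3) = 0.125.
At steady state, R = 1/(1 − 0.125) = 8/7.
Single-dose peak C₀ = D/Vd = 580/20 = 29 μg/mL.
Steady-state peak Cmax,ss = C₀·R = 29 × 8/7 ≈ 33.143 μg/mL.
Peak 33.1 μg/mL vs MTC 35 μg/mL: below toxic threshold.

33.1 μg/mL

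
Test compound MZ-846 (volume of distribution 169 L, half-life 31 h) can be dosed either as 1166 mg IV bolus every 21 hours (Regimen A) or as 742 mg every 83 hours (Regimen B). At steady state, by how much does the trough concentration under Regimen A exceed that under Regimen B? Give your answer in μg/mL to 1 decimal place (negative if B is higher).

10.7 μg/mL

Regimen A: f = (1/2)^(21/31) ≈ 0.6253; Cmin,ss = (1166/169)·f/(1−f) ≈ 11.514 μg/mL.
Regimen B: f = (1/2)^(83/31) ≈ 0.1563; Cmin,ss = (742/169)·f/(1−f) ≈ 0.813 μg/mL.
Difference ≈ 11.514 − 0.813 ≈ 10.701 μg/mL.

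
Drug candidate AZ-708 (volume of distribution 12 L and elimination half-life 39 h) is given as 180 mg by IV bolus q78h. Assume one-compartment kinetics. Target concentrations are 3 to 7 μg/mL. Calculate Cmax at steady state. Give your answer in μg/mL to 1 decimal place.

The dosing interval is 2 half-lives, so f = 2^(−2) = 0.25.
At steady state, R = 1/(1 − 0.25) = 4/3.
Single-dose peak C₀ = D/Vd = 180/12 = 15 μg/mL.
Steady-state peak Cmax,ss = C₀·R = 15 × 4/3 ≈ 20.000 μg/mL.
Peak 20.0 μg/mL vs MTC 7 μg/mL: exceeds toxic threshold.

20.0 μg/mL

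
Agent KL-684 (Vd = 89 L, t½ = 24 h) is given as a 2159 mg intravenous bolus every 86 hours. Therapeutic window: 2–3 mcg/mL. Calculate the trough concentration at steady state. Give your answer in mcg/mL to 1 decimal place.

Over one 86-h interval, 86/24 ≈ 3.5833 half-lives elapse, leaving f ≈ 0.0834 of each dose.
At steady state, accumulation factor R = 1/(1 − e^(−kτ)) ≈ 1.0910.
Single-dose peak C₀ = D/Vd = 2159/89 ≈ 24.258 mcg/mL.
Cmax,ss = C₀/(1 − f) ≈ 24.258/0.9166 ≈ 26.465 mcg/mL.
One interval later, Cmin,ss = Cmax,ss·e^(−kτ) ≈ 26.465 × 0.0834 ≈ 2.207 mcg/mL.
Trough 2.2 mcg/mL vs MEC 2 mcg/mL: adequate.

2.2 mcg/mL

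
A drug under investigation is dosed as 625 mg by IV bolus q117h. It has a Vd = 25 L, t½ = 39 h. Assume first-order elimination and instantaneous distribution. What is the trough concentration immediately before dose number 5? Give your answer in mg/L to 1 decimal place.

3.6 mg/L

f = (1/2)^(τ/t½) = (1/2)^(117/39) ≈ 0.1250.
C₀ = D/Vd = 625/25 ≈ 25.000 mg/L.
Before the 5th dose, 4 doses have been given. Superposition: Cmin = C₀·(f + f² + … + f^4).
≈ 25.000 × (0.1250 + 0.0156 + 0.0020 + 0.0002) ≈ 25.000 × 0.1428 ≈ 3.570 mg/L.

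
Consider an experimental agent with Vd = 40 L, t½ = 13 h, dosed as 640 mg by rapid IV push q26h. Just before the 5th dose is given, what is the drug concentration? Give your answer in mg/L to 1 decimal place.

f = (1/2)^(τ/t½) = (1/2)^(26/13) ≈ 0.2500.
C₀ = D/Vd = 640/40 ≈ 16.000 mg/L.
Before the 5th dose, 4 doses have been given. Superposition: Cmin = C₀·(f + f² + … + f^4).
≈ 16.000 × (0.2500 + 0.0625 + 0.0156 + 0.0039) ≈ 16.000 × 0.3320 ≈ 5.312 mg/L.

5.3 mg/L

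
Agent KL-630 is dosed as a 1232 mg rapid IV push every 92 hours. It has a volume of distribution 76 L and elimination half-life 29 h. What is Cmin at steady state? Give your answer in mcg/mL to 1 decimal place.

2.0 mcg/mL

k = ln2/t½ = ln2/29 ≈ 0.023902 h⁻¹; fraction remaining f = e^(−kτ) = e^(−0.023902×92) ≈ 0.1109.
Single-dose peak C₀ = D/Vd = 1232/76 ≈ 16.211 mcg/mL.
Steady-state trough Cmin,ss = C₀·f/(1−f) ≈ 16.211 × 0.1109/0.8891 ≈ 2.022 mcg/mL.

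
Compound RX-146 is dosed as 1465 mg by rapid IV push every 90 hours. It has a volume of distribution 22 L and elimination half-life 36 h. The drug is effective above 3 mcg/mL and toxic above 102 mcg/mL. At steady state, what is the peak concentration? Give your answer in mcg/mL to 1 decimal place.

80.9 mcg/mL

k = ln2/t½ = ln2/36 ≈ 0.019254 h⁻¹; fraction remaining f = e^(−kτ) = e^(−0.019254×90) ≈ 0.1768.
At steady state, accumulation factor R = 1/(1 − e^(−kτ)) ≈ 1.2148.
Each bolus raises the concentration by D/Vd = 1465/22 ≈ 66.591 mcg/mL.
Cmax,ss = C₀/(1 − f) ≈ 66.591/0.8232 ≈ 80.893 mcg/mL.
Peak 80.9 mcg/mL vs MTC 102 mcg/mL: below toxic threshold.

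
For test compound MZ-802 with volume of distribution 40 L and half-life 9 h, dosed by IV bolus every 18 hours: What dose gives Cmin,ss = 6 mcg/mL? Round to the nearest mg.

720 mg

τ/t½ = 18/9 ≈ 2, so f = (1/2)^(18/9) ≈ 0.250000.
Cmin,ss = (D/Vd)·f/(1−f), so D = Cmin,ss·Vd·(1−f)/f.
D = 6 × 40 × (1−f)/f ≈ 6 × 40 × 3.00000 ≈ 720.00 mg.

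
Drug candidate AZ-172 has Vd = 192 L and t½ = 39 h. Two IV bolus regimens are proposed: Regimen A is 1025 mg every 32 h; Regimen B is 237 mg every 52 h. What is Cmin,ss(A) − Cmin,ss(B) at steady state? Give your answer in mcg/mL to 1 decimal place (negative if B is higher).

6.2 mcg/mL

Regimen A: f = (1/2)^(32/39) ≈ 0.5662; Cmin,ss = (1025/192)·f/(1−f) ≈ 6.968 mcg/mL.
Regimen B: f = (1/2)^(52/39) ≈ 0.3969; Cmin,ss = (237/192)·f/(1−f) ≈ 0.812 mcg/mL.
Difference ≈ 6.968 − 0.812 ≈ 6.156 mcg/mL.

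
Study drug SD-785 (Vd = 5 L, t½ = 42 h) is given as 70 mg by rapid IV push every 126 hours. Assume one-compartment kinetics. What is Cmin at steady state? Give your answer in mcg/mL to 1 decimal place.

2.0 mcg/mL

τ = 126 h = 3 half-lives, so f = (1/2)^3 = 0.125.
Accumulation ratio R = 1/(1 − f) = 1/0.875 = 8/7.
Single-dose peak C₀ = D/Vd = 70/5 = 14 mcg/mL.
Steady-state peak Cmax,ss = C₀·R = 14 × 8/7 ≈ 16.000 mcg/mL.
Steady-state trough Cmin,ss = Cmax,ss·f ≈ 16.000 × 0.125 ≈ 2.000 mcg/mL.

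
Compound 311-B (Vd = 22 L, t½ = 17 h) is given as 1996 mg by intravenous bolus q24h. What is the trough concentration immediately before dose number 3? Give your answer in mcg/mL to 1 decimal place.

46.9 mcg/mL

f = (1/2)^(τ/t½) = (1/2)^(24/17) ≈ 0.3759.
C₀ = D/Vd = 1996/22 ≈ 90.727 mcg/mL.
Before the 3rd dose, 2 doses have been given. Superposition: Cmin = C₀·(f + f²).
≈ 90.727 × (0.3759 + 0.1413) ≈ 90.727 × 0.5172 ≈ 46.924 mcg/mL.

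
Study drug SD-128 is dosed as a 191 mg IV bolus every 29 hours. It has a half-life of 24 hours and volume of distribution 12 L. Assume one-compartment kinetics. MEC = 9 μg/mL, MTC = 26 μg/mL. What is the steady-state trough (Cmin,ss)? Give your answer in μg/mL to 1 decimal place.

12.1 μg/mL

τ/t½ = 29/24 ≈ 1.2083, so fraction remaining f = (1/2)^(29/24) ≈ 0.4328.
Accumulation ratio R = 1/(1 − f) ≈ 1/0.5672 ≈ 1.7630.
Each bolus raises the concentration by D/Vd = 191/12 ≈ 15.917 μg/mL.
Cmax,ss = C₀/(1 − f) ≈ 15.917/0.5672 ≈ 28.062 μg/mL.
One interval later, Cmin,ss = Cmax,ss·e^(−kτ) ≈ 28.062 × 0.4328 ≈ 12.145 μg/mL.
Trough 12.1 μg/mL vs MEC 9 μg/mL: adequate.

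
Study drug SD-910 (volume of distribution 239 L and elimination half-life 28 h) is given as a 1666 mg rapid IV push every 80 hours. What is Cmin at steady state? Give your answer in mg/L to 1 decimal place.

τ/t½ = 80/28 ≈ 2.8571, so fraction remaining f = (1/2)^(80/28) ≈ 0.1380.
Accumulation ratio R = 1/(1 − f) ≈ 1/0.8620 ≈ 1.1601.
Single-dose peak C₀ = D/Vd = 1666/239 ≈ 6.971 mg/L.
Cmax,ss = C₀/(1 − f) ≈ 6.971/0.8620 ≈ 8.087 mg/L.
Steady-state trough Cmin,ss = Cmax,ss·f ≈ 8.087 × 0.1380 ≈ 1.116 mg/L.

1.1 mg/L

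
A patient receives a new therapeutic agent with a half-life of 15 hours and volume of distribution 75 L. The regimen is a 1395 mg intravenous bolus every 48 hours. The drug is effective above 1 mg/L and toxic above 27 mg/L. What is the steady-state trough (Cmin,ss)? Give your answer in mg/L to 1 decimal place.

Over one 48-h interval, 48/15 ≈ 3.2 half-lives elapse, leaving f ≈ 0.1088 of each dose.
Each bolus raises the concentration by D/Vd = 1395/75 ≈ 18.600 mg/L.
Steady-state trough Cmin,ss = C₀·f/(1−f) ≈ 18.600 × 0.1088/0.8912 ≈ 2.271 mg/L.
Trough 2.3 mg/L vs MEC 1 mg/L: adequate.

2.3 mg/L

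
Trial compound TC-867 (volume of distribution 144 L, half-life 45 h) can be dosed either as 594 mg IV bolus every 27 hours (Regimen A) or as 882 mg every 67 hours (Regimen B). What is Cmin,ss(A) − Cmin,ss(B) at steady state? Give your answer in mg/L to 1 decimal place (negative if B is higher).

4.6 mg/L

Regimen A: f = (1/2)^(27/45) ≈ 0.6598; Cmin,ss = (594/144)·f/(1−f) ≈ 8.000 mg/L.
Regimen B: f = (1/2)^(67/45) ≈ 0.3563; Cmin,ss = (882/144)·f/(1−f) ≈ 3.390 mg/L.
Difference ≈ 8.000 − 3.390 ≈ 4.610 mg/L.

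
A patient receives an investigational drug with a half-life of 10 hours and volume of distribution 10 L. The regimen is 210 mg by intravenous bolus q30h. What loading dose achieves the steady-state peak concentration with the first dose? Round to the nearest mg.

f = (1/2)^(30/10) ≈ 0.125000; accumulation ratio R = 1/(1−f) ≈ 1.14286.
Loading dose to hit Cmax,ss on first dose: D_load = D_maint·R ≈ 210 × 1.14286 ≈ 240.00 mg.

240 mg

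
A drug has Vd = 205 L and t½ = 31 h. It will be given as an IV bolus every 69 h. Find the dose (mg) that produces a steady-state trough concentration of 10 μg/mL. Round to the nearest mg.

τ/t½ = 69/31 ≈ 2.2258, so f = (1/2)^(69/31) ≈ 0.213779.
Cmin,ss = (D/Vd)·f/(1−f), so D = Cmin,ss·Vd·(1−f)/f.
D = 10 × 205 × (1−f)/f ≈ 10 × 205 × 3.67773 ≈ 7539.35 mg.

7539 mg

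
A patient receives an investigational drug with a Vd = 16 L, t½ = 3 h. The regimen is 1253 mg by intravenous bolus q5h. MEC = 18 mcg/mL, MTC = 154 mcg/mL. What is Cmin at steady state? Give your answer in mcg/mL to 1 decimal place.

k = ln2/t½ = ln2/3 ≈ 0.231049 h⁻¹; fraction remaining f = e^(−kτ) = e^(−0.231049×5) ≈ 0.3150.
At steady state, accumulation factor R = 1/(1 − e^(−kτ)) ≈ 1.4599.
Each bolus raises the concentration by D/Vd = 1253/16 ≈ 78.312 mcg/mL.
Cmax,ss = C₀/(1 − f) ≈ 78.312/0.6850 ≈ 114.324 mcg/mL.
Steady-state trough Cmin,ss = Cmax,ss·f ≈ 114.324 × 0.3150 ≈ 36.012 mcg/mL.
Trough 36.0 mcg/mL vs MEC 18 mcg/mL: adequate.

36.0 mcg/mL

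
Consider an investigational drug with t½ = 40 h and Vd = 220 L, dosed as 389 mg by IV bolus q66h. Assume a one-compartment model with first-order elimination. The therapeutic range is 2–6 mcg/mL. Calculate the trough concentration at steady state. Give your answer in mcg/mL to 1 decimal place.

k = ln2/t½ = ln2/40 ≈ 0.017329 h⁻¹; fraction remaining f = e^(−kτ) = e^(−0.017329×66) ≈ 0.3186.
Single-dose peak C₀ = D/Vd = 389/220 ≈ 1.768 mcg/mL.
Steady-state trough Cmin,ss = C₀·f/(1−f) ≈ 1.768 × 0.3186/0.6814 ≈ 0.827 mcg/mL.
Trough 0.8 mcg/mL vs MEC 2 mcg/mL: subtherapeutic.

0.8 mcg/mL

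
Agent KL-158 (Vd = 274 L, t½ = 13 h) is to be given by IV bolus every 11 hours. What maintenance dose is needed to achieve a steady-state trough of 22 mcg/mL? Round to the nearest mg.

τ/t½ = 11/13 ≈ 0.84615, so f = (1/2)^(11/13) ≈ 0.556266.
Cmin,ss = (D/Vd)·f/(1−f), so D = Cmin,ss·Vd·(1−f)/f.
D = 22 × 274 × (1−f)/f ≈ 22 × 274 × 0.79770 ≈ 4808.54 mg.

4809 mg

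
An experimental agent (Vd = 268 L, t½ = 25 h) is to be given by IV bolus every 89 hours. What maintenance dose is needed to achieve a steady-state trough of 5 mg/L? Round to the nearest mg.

τ/t½ = 89/25 ≈ 3.56, so f = (1/2)^(89/25) ≈ 0.084788.
Cmin,ss = (D/Vd)·f/(1−f), so D = Cmin,ss·Vd·(1−f)/f.
D = 5 × 268 × (1−f)/f ≈ 5 × 268 × 10.79412 ≈ 14464.12 mg.

14464 mg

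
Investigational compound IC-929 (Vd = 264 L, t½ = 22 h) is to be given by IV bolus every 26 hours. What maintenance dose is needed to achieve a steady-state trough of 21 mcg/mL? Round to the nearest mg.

τ/t½ = 26/22 ≈ 1.1818, so f = (1/2)^(26/22) ≈ 0.440796.
Cmin,ss = (D/Vd)·f/(1−f), so D = Cmin,ss·Vd·(1−f)/f.
D = 21 × 264 × (1−f)/f ≈ 21 × 264 × 1.26862 ≈ 7033.23 mg.

7033 mg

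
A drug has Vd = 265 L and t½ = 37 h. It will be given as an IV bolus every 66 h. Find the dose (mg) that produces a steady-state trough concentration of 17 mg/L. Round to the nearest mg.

11007 mg

τ/t½ = 66/37 ≈ 1.7838, so f = (1/2)^(66/37) ≈ 0.290421.
Cmin,ss = (D/Vd)·f/(1−f), so D = Cmin,ss·Vd·(1−f)/f.
D = 17 × 265 × (1−f)/f ≈ 17 × 265 × 2.44328 ≈ 11006.98 mg.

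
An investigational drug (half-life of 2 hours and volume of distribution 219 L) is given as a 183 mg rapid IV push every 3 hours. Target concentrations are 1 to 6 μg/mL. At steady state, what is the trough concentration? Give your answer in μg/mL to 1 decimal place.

τ/t½ = 3/2 ≈ 1.5, so fraction remaining f = (1/2)^(3/2) ≈ 0.3536.
At steady state, accumulation factor R = 1/(1 − e^(−kτ)) ≈ 1.5470.
Single-dose peak C₀ = D/Vd = 183/219 ≈ 0.836 μg/mL.
Steady-state peak Cmax,ss = C₀·R ≈ 0.836 × 1.5470 ≈ 1.293 μg/mL.
One interval later, Cmin,ss = Cmax,ss·e^(−kτ) ≈ 1.293 × 0.3536 ≈ 0.457 μg/mL.
Trough 0.5 μg/mL vs MEC 1 μg/mL: subtherapeutic.

0.5 μg/mL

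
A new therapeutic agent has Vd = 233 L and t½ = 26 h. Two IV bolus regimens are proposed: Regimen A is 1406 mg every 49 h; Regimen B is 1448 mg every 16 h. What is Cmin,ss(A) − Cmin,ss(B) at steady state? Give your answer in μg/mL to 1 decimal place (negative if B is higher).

-9.4 μg/mL

Regimen A: f = (1/2)^(49/26) ≈ 0.2708; Cmin,ss = (1406/233)·f/(1−f) ≈ 2.241 μg/mL.
Regimen B: f = (1/2)^(16/26) ≈ 0.6528; Cmin,ss = (1448/233)·f/(1−f) ≈ 11.685 μg/mL.
Difference ≈ 2.241 − 11.685 ≈ -9.444 μg/mL.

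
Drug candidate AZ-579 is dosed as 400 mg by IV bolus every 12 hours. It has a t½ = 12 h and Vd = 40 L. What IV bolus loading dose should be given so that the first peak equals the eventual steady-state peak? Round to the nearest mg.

f = (1/2)^(12/12) ≈ 0.500000; accumulation ratio R = 1/(1−f) ≈ 2.00000.
Loading dose to hit Cmax,ss on first dose: D_load = D_maint·R ≈ 400 × 2.00000 ≈ 800.00 mg.

800 mg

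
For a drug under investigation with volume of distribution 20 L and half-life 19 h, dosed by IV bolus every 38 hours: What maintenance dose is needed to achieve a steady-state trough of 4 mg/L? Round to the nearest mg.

τ/t½ = 38/19 ≈ 2, so f = (1/2)^(38/19) ≈ 0.250000.
Cmin,ss = (D/Vd)·f/(1−f), so D = Cmin,ss·Vd·(1−f)/f.
D = 4 × 20 × (1−f)/f ≈ 4 × 20 × 3.00000 ≈ 240.00 mg.

240 mg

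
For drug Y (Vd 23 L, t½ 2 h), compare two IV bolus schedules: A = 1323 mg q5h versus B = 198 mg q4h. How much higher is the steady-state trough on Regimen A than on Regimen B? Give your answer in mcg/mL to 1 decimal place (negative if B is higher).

9.5 mcg/mL

Regimen A: f = (1/2)^(5/2) ≈ 0.1768; Cmin,ss = (1323/23)·f/(1−f) ≈ 12.354 mcg/mL.
Regimen B: f = (1/2)^(4/2) ≈ 0.2500; Cmin,ss = (198/23)·f/(1−f) ≈ 2.870 mcg/mL.
Difference ≈ 12.354 − 2.870 ≈ 9.484 mcg/mL.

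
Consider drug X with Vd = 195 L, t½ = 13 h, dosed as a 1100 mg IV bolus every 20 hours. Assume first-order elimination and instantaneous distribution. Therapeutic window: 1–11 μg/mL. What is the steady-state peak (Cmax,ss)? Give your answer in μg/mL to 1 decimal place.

8.6 μg/mL

k = ln2/t½ = ln2/13 ≈ 0.053319 h⁻¹; fraction remaining f = e^(−kτ) = e^(−0.053319×20) ≈ 0.3443.
At steady state, accumulation factor R = 1/(1 − e^(−kτ)) ≈ 1.5251.
Single-dose peak C₀ = D/Vd = 1100/195 ≈ 5.641 μg/mL.
Steady-state peak Cmax,ss = C₀·R ≈ 5.641 × 1.5251 ≈ 8.603 μg/mL.
Peak 8.6 μg/mL vs MTC 11 μg/mL: below toxic threshold.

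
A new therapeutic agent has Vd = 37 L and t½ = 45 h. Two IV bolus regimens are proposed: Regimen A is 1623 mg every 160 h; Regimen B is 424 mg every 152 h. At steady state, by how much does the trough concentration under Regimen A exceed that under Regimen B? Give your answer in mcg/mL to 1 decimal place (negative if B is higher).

2.9 mcg/mL

Regimen A: f = (1/2)^(160/45) ≈ 0.0850; Cmin,ss = (1623/37)·f/(1−f) ≈ 4.075 mcg/mL.
Regimen B: f = (1/2)^(152/45) ≈ 0.0962; Cmin,ss = (424/37)·f/(1−f) ≈ 1.220 mcg/mL.
Difference ≈ 4.075 − 1.220 ≈ 2.855 mcg/mL.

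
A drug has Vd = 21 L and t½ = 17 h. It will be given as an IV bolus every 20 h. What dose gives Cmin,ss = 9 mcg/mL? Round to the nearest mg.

τ/t½ = 20/17 ≈ 1.1765, so f = (1/2)^(20/17) ≈ 0.442433.
Cmin,ss = (D/Vd)·f/(1−f), so D = Cmin,ss·Vd·(1−f)/f.
D = 9 × 21 × (1−f)/f ≈ 9 × 21 × 1.26023 ≈ 238.18 mg.

238 mg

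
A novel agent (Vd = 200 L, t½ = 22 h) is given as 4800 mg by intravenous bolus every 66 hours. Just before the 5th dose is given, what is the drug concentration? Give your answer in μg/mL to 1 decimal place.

3.4 μg/mL

f = (1/2)^(τ/t½) = (1/2)^(66/22) ≈ 0.1250.
C₀ = D/Vd = 4800/200 ≈ 24.000 μg/mL.
Before the 5th dose, 4 doses have been given. Superposition: Cmin = C₀·(f + f² + … + f^4).
≈ 24.000 × (0.1250 + 0.0156 + 0.0020 + 0.0002) ≈ 24.000 × 0.1428 ≈ 3.427 μg/mL.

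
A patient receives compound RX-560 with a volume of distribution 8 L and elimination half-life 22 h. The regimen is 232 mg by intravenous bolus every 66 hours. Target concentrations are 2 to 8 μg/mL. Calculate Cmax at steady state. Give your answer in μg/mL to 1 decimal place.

τ = 66 h = 3 half-lives, so f = (1/2)^3 = 0.125.
At steady state, R = 1/(1 − 0.125) = 8/7.
Single-dose peak C₀ = D/Vd = 232/8 = 29 μg/mL.
Steady-state peak Cmax,ss = C₀·R = 29 × 8/7 ≈ 33.143 μg/mL.
Peak 33.1 μg/mL vs MTC 8 μg/mL: exceeds toxic threshold.

33.1 μg/mL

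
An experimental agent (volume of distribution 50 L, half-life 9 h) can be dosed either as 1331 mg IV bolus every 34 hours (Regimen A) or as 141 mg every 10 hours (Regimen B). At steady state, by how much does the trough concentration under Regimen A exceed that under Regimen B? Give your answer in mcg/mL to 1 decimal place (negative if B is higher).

-0.3 mcg/mL

Regimen A: f = (1/2)^(34/9) ≈ 0.0729; Cmin,ss = (1331/50)·f/(1−f) ≈ 2.093 mcg/mL.
Regimen B: f = (1/2)^(10/9) ≈ 0.4629; Cmin,ss = (141/50)·f/(1−f) ≈ 2.430 mcg/mL.
Difference ≈ 2.093 − 2.430 ≈ -0.337 mcg/mL.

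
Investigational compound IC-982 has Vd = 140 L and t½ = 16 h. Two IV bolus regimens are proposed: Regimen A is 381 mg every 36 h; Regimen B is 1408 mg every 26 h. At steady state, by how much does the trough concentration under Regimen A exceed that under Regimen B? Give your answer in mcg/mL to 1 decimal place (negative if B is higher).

Regimen A: f = (1/2)^(36/16) ≈ 0.2102; Cmin,ss = (381/140)·f/(1−f) ≈ 0.724 mcg/mL.
Regimen B: f = (1/2)^(26/16) ≈ 0.3242; Cmin,ss = (1408/140)·f/(1−f) ≈ 4.825 mcg/mL.
Difference ≈ 0.724 − 4.825 ≈ -4.101 mcg/mL.

-4.1 mcg/mL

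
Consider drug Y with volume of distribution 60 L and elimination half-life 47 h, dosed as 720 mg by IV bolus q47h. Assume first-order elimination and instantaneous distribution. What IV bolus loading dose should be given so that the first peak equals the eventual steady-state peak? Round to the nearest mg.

f = (1/2)^(47/47) ≈ 0.500000; accumulation ratio R = 1/(1−f) ≈ 2.00000.
Loading dose to hit Cmax,ss on first dose: D_load = D_maint·R ≈ 720 × 2.00000 ≈ 1440.00 mg.

1440 mg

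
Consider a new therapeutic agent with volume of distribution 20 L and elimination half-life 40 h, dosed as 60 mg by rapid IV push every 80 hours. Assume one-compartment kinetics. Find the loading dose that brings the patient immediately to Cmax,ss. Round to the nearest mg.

f = (1/2)^(80/40) ≈ 0.250000; accumulation ratio R = 1/(1−f) ≈ 1.33333.
Loading dose to hit Cmax,ss on first dose: D_load = D_maint·R ≈ 60 × 1.33333 ≈ 80.00 mg.

80 mg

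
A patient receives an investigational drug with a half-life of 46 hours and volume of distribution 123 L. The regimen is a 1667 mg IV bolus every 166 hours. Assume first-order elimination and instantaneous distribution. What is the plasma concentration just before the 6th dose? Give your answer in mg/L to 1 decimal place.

1.2 mg/L

f = (1/2)^(τ/t½) = (1/2)^(166/46) ≈ 0.0820.
C₀ = D/Vd = 1667/123 ≈ 13.553 mg/L.
Before the 6th dose, 5 doses have been given. Superposition: Cmin = C₀·(f + f² + … + f^5).
≈ 13.553 × (0.0820 + 0.0067 + 0.0006 + 0.0000 + 0.0000) ≈ 13.553 × 0.0893 ≈ 1.210 mg/L.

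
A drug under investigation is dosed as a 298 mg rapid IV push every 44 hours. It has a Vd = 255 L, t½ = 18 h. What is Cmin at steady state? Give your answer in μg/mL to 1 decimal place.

Over one 44-h interval, 44/18 ≈ 2.4444 half-lives elapse, leaving f ≈ 0.1837 of each dose.
Single-dose peak C₀ = D/Vd = 298/255 ≈ 1.169 μg/mL.
Steady-state trough Cmin,ss = C₀·f/(1−f) ≈ 1.169 × 0.1837/0.8163 ≈ 0.263 μg/mL.

0.3 μg/mL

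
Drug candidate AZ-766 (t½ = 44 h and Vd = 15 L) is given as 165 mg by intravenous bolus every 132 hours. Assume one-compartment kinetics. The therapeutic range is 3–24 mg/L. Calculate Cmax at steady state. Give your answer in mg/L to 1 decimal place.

The dosing interval is 3 half-lives, so f = 2^(−3) = 0.125.
At steady state, R = 1/(1 − 0.125) = 8/7.
Single-dose peak C₀ = D/Vd = 165/15 = 11 mg/L.
Steady-state peak Cmax,ss = C₀·R = 11 × 8/7 ≈ 12.571 mg/L.
Peak 12.6 mg/L vs MTC 24 mg/L: below toxic threshold.

12.6 mg/L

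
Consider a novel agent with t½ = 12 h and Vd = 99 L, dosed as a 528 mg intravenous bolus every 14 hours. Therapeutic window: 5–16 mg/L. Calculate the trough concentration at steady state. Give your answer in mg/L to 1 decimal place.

4.3 mg/L

Over one 14-h interval, 14/12 ≈ 1.1667 half-lives elapse, leaving f ≈ 0.4454 of each dose.
Single-dose peak C₀ = D/Vd = 528/99 ≈ 5.333 mg/L.
Steady-state trough Cmin,ss = C₀·f/(1−f) ≈ 5.333 × 0.4454/0.5546 ≈ 4.283 mg/L.
Trough 4.3 mg/L vs MEC 5 mg/L: subtherapeutic.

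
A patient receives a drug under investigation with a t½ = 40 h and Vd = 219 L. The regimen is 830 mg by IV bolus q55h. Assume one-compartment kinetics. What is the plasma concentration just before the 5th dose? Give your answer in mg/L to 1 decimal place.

f = (1/2)^(τ/t½) = (1/2)^(55/40) ≈ 0.3856.
C₀ = D/Vd = 830/219 ≈ 3.790 mg/L.
Before the 5th dose, 4 doses have been given. Superposition: Cmin = C₀·(f + f² + … + f^4).
≈ 3.790 × (0.3856 + 0.1487 + 0.0573 + 0.0221) ≈ 3.790 × 0.6137 ≈ 2.326 mg/L.

2.3 mg/L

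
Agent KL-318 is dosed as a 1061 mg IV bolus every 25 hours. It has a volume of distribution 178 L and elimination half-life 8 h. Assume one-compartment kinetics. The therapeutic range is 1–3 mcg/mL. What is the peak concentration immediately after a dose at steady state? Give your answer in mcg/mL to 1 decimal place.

6.7 mcg/mL

Over one 25-h interval, 25/8 ≈ 3.125 half-lives elapse, leaving f ≈ 0.1146 of each dose.
At steady state, accumulation factor R = 1/(1 − e^(−kτ)) ≈ 1.1294.
Single-dose peak C₀ = D/Vd = 1061/178 ≈ 5.961 mcg/mL.
Cmax,ss = C₀/(1 − f) ≈ 5.961/0.8854 ≈ 6.733 mcg/mL.
Peak 6.7 mcg/mL vs MTC 3 mcg/mL: exceeds toxic threshold.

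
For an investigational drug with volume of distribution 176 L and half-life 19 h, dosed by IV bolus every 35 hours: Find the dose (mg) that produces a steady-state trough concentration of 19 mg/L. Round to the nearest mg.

8645 mg

τ/t½ = 35/19 ≈ 1.8421, so f = (1/2)^(35/19) ≈ 0.278914.
Cmin,ss = (D/Vd)·f/(1−f), so D = Cmin,ss·Vd·(1−f)/f.
D = 19 × 176 × (1−f)/f ≈ 19 × 176 × 2.58533 ≈ 8645.34 mg.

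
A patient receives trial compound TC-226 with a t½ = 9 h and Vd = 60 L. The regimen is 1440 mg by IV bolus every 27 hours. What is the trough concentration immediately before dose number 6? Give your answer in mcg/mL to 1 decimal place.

f = (1/2)^(τ/t½) = (1/2)^(27/9) ≈ 0.1250.
C₀ = D/Vd = 1440/60 ≈ 24.000 mcg/mL.
Before the 6th dose, 5 doses have been given. Superposition: Cmin = C₀·(f + f² + … + f^5).
≈ 24.000 × (0.1250 + 0.0156 + 0.0020 + 0.0002 + 0.0000) ≈ 24.000 × 0.1428 ≈ 3.427 mcg/mL.

3.4 mcg/mL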